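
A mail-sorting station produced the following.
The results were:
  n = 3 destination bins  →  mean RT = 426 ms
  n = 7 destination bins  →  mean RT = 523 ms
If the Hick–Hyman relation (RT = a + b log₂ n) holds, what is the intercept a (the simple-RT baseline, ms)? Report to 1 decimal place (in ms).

300.2 ms

The slope on a log₂ axis is (523 − 426) / (2.8074 − 1.5850) = 79.353 ms/bit.
Intercept: a = 426 − 79.353·log₂(3) = 300.229 ms.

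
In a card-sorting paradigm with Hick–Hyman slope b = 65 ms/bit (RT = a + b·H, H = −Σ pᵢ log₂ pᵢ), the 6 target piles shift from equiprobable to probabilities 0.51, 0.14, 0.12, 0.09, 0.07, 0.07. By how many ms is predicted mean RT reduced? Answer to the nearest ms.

31 ms

Equiprobable entropy H₀ = log₂ 6 = 2.5850 bits.
Skewed entropy H = −Σ pᵢ log₂ pᵢ = 2.1094 bits.
ΔRT = b·(H₀ − H) = 65 × 0.4756 = 30.91 ms.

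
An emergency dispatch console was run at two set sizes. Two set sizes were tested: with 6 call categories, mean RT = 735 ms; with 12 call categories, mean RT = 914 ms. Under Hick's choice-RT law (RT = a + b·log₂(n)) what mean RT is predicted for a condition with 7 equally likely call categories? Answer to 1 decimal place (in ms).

Solve the two-equation system in a and b:
  b = (914 − 735) / (log₂ 12 − log₂ 6) = 179 / (3.5850 − 2.5850) = 179.000 ms/bit
  a = 735 − 179.000 × 2.5850 = 272.292 ms
Then RT(7) = 272.292 + 179.000 × log₂ 7 = 272.292 + 179.000 × 2.8074 ≈ 774.808 ms.

774.8 ms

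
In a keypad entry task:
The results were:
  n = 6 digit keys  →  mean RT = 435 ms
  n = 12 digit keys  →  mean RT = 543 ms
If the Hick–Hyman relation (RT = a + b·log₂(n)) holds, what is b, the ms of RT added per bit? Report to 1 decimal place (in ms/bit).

Slope: b = (543 − 435) / (log₂ 12 − log₂ 6) = 108/1.0000 = 108.000 ms/bit.

108.0 ms/bit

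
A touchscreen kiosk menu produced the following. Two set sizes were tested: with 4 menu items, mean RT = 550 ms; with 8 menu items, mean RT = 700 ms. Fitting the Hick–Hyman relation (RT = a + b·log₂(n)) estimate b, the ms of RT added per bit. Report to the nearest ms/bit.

150 ms/bit

Slope: b = (700 − 550) / (log₂ 8 − log₂ 4) = 150/1.0000 = 150 ms/bit.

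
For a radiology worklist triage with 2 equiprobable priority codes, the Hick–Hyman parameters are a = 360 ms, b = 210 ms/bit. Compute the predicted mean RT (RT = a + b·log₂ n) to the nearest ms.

log₂(2) = 1 bits, so RT = 360 + 210 × 1 ≈ 570.000 ms.

570 ms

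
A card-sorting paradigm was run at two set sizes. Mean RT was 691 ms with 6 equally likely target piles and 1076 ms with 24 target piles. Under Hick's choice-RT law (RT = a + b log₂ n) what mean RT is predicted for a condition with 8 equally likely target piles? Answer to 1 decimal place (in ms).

Fit slope and intercept:
  b = (1076 − 691) / (log₂ 24 − log₂ 6) = 385 / (4.5850 − 2.5850) = 192.500 ms/bit
  a = 691 − 192.500 × 2.5850 = 193.395 ms
Then RT(8) = 193.395 + 192.500 × log₂ 8 = 193.395 + 192.500 × 3 ≈ 770.895 ms.

770.9 ms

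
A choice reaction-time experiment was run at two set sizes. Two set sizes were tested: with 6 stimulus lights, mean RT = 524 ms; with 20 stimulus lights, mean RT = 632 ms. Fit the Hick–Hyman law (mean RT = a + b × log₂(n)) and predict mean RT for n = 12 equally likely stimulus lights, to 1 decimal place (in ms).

586.2 ms

Fit slope and intercept:
  b = (632 − 524) / (log₂ 20 − log₂ 6) = 108 / (4.3219 − 2.5850) = 62.177 ms/bit
  a = 524 − 62.177 × 2.5850 = 363.274 ms
Then RT(12) = 363.274 + 62.177 × log₂ 12 = 363.274 + 62.177 × 3.5850 ≈ 586.177 ms.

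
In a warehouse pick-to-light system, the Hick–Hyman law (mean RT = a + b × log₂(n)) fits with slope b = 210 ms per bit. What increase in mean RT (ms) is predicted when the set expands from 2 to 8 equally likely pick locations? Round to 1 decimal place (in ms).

420.0 ms

Only the slope matters, since a is common to both: ΔRT = b·log₂(n₂/n₁).
log₂(8) − log₂(2) = log₂(8/2) = log₂(4) = 2.
ΔRT = 210 × 2.0000 = 420.000 ms.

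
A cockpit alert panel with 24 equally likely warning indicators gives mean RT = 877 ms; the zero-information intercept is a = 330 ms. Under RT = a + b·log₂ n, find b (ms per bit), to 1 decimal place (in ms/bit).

119.3 ms/bit

log₂(24) = 4.5850 bits.
b = (RT − a)/log₂ n = (877 − 330) / 4.5850 = 119.303 ms/bit.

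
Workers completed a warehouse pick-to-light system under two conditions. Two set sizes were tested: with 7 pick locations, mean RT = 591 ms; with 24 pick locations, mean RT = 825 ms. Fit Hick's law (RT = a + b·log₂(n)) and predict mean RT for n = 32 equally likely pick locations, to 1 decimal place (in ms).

879.6 ms

RT is linear in log₂ n, so two points fix the line:
  b = (825 − 591) / (log₂ 24 − log₂ 7) = 234 / (4.5850 − 2.8074) = 131.638 ms/bit
  a = 591 − 131.638 × 2.8074 = 221.447 ms
Then RT(32) = 221.447 + 131.638 × log₂ 32 = 221.447 + 131.638 × 5 ≈ 879.635 ms.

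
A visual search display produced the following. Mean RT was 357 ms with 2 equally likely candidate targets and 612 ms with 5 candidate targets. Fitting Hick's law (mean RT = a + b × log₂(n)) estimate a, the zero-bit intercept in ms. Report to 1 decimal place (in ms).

The slope on a log₂ axis is (612 − 357) / (2.3219 − 1) = 192.900 ms/bit.
Intercept: a = 357 − 192.900·log₂(2) = 164.100 ms.

164.1 ms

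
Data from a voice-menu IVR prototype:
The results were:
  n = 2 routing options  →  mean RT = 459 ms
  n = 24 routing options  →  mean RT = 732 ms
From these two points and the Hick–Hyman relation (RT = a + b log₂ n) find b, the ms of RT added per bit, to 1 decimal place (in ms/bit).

Slope: b = (732 − 459) / (log₂ 24 − log₂ 2) = 273/3.5850 = 76.151 ms/bit.

76.2 ms/bit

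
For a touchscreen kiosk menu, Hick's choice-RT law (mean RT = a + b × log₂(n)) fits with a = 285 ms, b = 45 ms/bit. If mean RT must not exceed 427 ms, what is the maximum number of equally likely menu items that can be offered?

8

Set 285 + 45·log₂ n ≤ 427 → log₂ n ≤ (427 − 285)/45 = 3.1556.
So n ≤ 2^3.1556 = 8.911; the largest integer n is 8.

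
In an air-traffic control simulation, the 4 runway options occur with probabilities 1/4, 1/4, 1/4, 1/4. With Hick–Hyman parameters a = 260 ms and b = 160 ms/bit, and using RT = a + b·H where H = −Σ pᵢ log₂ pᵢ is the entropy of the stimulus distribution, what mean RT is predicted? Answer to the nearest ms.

580 ms

Each term −pᵢ log₂ pᵢ: 0.25·2 + 0.25·2 + 0.25·2 + 0.25·2; summed, H = 2.000 bits.
Mean RT = a + bH = 260 + 160·2.000 = 580.00 ms.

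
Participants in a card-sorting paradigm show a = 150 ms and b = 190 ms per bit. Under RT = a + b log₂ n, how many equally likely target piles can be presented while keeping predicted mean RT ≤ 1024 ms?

24

Information budget: (1024 − 150)/190 = 4.6000 bits, so n ≤ 2^4.6000 = 24.251 → at most 24.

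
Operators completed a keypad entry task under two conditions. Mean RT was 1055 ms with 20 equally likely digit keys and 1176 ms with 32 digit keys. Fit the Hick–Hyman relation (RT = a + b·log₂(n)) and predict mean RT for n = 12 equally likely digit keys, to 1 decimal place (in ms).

With log₂ n on the abscissa the relation is linear; from the two conditions:
  b = (1176 − 1055) / (log₂ 32 − log₂ 20) = 121 / (5 − 4.3219) = 178.447 ms/bit
  a = 1055 − 178.447 × 4.3219 = 283.764 ms
Then RT(12) = 283.764 + 178.447 × log₂ 12 = 283.764 + 178.447 × 3.5850 ≈ 923.491 ms.

923.5 ms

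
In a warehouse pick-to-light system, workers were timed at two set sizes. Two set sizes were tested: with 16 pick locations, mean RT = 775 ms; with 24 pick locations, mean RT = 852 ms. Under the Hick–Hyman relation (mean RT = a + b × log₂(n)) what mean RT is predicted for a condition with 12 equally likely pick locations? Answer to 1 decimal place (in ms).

RT is linear in log₂ n, so two points fix the line:
  b = (852 − 775) / (log₂ 24 − log₂ 16) = 77 / (4.5850 − 4) = 131.632 ms/bit
  a = 775 − 131.632 × 4 = 248.471 ms
Then RT(12) = 248.471 + 131.632 × log₂ 12 = 248.471 + 131.632 × 3.5850 ≈ 720.368 ms.

720.4 ms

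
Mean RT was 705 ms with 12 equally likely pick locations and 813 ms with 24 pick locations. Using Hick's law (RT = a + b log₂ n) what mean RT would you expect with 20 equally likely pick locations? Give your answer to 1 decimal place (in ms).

With log₂ n on the abscissa the relation is linear; from the two conditions:
  b = (813 − 705) / (log₂ 24 − log₂ 12) = 108 / (4.5850 − 3.5850) = 108.000 ms/bit
  a = 705 − 108.000 × 3.5850 = 317.824 ms
Then RT(20) = 317.824 + 108.000 × log₂ 20 = 317.824 + 108.000 × 4.3219 ≈ 784.592 ms.

784.6 ms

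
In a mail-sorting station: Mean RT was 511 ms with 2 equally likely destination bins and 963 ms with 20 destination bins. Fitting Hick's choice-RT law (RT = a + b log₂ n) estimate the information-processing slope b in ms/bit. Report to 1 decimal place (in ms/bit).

136.1 ms/bit

Slope: b = (963 − 511) / (log₂ 20 − log₂ 2) = 452/3.3219 = 136.066 ms/bit.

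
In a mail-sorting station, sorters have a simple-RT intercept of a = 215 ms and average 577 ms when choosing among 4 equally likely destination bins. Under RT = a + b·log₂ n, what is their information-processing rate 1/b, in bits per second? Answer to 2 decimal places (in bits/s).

b = (577 − 215)/log₂ 4 = 362/2 = 181.000 ms per bit = 0.18100 s/bit; the reciprocal is 5.525 bits/s.

5.52 bits/s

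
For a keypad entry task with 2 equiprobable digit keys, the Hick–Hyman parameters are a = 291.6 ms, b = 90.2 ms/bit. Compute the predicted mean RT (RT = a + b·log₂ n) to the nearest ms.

log₂(2) = 1 bits, so RT = 291.6 + 90.2 × 1 ≈ 381.800 ms.

382 ms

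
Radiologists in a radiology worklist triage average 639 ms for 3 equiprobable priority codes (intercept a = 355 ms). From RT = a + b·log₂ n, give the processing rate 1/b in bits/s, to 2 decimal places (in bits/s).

5.58 bits/s

b = (639 − 355)/log₂ 3 = 284/1.5850 = 179.184 ms per bit = 0.17918 s/bit; the reciprocal is 5.581 bits/s.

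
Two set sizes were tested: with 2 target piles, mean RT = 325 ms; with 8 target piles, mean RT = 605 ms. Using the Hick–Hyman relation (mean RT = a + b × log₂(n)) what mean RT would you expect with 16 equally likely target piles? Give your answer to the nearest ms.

745 ms

Solve the two-equation system in a and b:
  b = (605 − 325) / (log₂ 8 − log₂ 2) = 280 / (3 − 1) = 140 ms/bit
  a = 325 − 140 × 1 = 185 ms
Then RT(16) = 185 + 140 × log₂ 16 = 185 + 140 × 4 ≈ 745.000 ms.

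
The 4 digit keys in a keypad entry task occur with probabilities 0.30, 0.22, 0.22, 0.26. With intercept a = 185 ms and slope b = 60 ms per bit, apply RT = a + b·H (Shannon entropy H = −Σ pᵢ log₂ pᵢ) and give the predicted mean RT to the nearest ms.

Entropy contributions −pᵢ log₂ pᵢ: 0.5211, 0.4806, 0.4806, 0.5053; sum H = 1.9875 bits.
RT = a + bH = 185 + 60·1.9875 = 304.25 ms.

304 ms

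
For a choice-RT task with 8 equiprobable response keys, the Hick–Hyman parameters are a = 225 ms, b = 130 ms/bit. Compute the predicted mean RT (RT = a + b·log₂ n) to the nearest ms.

log₂(8) = 3 bits, so RT = 225 + 130 × 3 ≈ 615.000 ms.

615 ms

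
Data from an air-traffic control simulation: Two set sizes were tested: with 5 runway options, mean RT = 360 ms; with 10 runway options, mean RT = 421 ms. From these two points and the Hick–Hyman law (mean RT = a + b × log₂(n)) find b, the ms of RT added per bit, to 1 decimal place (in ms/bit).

61.0 ms/bit

The slope on a log₂ axis is (421 − 360) / (3.3219 − 2.3219) = 61.000 ms/bit.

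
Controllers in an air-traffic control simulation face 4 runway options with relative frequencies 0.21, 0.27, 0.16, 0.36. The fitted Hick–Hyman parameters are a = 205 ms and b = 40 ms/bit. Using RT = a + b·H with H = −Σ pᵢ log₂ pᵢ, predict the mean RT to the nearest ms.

H = 0.21·log₂(1/0.21) + 0.27·log₂(1/0.27) + 0.16·log₂(1/0.16) + 0.36·log₂(1/0.36) = 1.9365 bits.
RT = 205 + 40 × 1.9365 = 282.46 ms.

282 ms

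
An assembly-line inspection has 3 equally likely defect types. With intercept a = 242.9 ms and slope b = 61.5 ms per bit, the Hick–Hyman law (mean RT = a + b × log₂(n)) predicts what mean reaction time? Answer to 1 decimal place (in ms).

340.4 ms

log₂(3) = 1.5850 bits, so RT = 242.9 + 61.5 × 1.5850 ≈ 340.375 ms.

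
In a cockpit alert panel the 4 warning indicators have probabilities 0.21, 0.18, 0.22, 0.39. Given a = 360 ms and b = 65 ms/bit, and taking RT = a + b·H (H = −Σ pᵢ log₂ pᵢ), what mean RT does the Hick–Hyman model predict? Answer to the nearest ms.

Entropy contributions −pᵢ log₂ pᵢ: 0.4728, 0.4453, 0.4806, 0.5298; sum H = 1.9285 bits.
RT = a + bH = 360 + 65·1.9285 = 485.35 ms.

485 ms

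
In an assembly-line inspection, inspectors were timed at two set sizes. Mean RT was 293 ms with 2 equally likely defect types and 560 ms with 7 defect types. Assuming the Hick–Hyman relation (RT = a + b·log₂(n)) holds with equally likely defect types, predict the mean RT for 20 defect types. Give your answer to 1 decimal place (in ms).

Fit slope and intercept:
  b = (560 − 293) / (log₂ 7 − log₂ 2) = 267 / (2.8074 − 1) = 147.730 ms/bit
  a = 293 − 147.730 × 1 = 145.270 ms
Then RT(20) = 145.270 + 147.730 × log₂ 20 = 145.270 + 147.730 × 4.3219 ≈ 783.747 ms.

783.7 ms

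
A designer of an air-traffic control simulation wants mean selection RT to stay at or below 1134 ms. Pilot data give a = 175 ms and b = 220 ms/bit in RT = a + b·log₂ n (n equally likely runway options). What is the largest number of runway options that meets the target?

20

220·log₂ n ≤ 1134 − 175 = 959, giving log₂ n ≤ 4.3591 and n ≤ 20.522. The largest whole number is 20.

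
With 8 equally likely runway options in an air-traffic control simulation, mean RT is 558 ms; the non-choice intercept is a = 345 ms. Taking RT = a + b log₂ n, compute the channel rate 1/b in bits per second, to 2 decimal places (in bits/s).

b = (558 − 345)/log₂ 8 = 213/3 = 71.000 ms per bit = 0.07100 s/bit; the reciprocal is 14.085 bits/s.

14.08 bits/s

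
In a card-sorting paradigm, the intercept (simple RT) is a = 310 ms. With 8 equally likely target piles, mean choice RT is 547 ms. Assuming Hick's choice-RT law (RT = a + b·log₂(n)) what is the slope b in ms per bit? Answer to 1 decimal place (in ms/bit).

79.0 ms/bit

b = (547 − 310) / log₂(8) = 237 / 3 = 79.000 ms/bit.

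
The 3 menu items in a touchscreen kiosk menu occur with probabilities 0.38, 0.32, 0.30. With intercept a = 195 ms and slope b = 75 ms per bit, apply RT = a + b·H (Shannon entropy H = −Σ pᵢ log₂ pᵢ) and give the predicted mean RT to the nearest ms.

H = 0.38·log₂(1/0.38) + 0.32·log₂(1/0.32) + 0.30·log₂(1/0.30) = 1.5776 bits.
RT = 195 + 75 × 1.5776 = 313.32 ms.

313 ms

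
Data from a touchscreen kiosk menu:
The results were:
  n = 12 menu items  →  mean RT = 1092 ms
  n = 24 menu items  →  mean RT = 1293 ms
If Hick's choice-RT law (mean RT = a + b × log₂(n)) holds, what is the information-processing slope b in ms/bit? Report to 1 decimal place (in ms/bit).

201.0 ms/bit

b = (RT₂ − RT₁)/(log₂ n₂ − log₂ n₁) = (1293 − 1092)/(4.5850 − 3.5850) = 201.000 ms/bit.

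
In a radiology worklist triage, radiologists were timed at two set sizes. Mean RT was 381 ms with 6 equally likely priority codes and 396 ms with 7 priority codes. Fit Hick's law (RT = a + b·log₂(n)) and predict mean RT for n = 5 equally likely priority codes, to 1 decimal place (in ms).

363.3 ms

With log₂ n on the abscissa the relation is linear; from the two conditions:
  b = (396 − 381) / (log₂ 7 − log₂ 6) = 15 / (2.8074 − 2.5850) = 67.448 ms/bit
  a = 381 − 67.448 × 2.5850 = 206.649 ms
Then RT(5) = 206.649 + 67.448 × log₂ 5 = 206.649 + 67.448 × 2.3219 ≈ 363.259 ms.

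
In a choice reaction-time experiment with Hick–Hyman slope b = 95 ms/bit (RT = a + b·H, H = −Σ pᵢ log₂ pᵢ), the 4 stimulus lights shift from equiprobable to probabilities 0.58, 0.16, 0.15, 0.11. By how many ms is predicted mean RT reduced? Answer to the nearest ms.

The RT saving is b·ΔH. Equiprobable H₀ = log₂(4) = 2.0000 bits; with the given probabilities H = 1.6397 bits.
b·(H₀ − H) = 95 × (2.0000 − 1.6397) = 34.23 ms.

34 ms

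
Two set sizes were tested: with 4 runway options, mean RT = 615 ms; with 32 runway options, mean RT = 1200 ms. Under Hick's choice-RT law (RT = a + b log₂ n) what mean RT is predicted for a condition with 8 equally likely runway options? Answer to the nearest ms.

810 ms

Solve the two-equation system in a and b:
  b = (1200 − 615) / (log₂ 32 − log₂ 4) = 585 / (5 − 2) = 195 ms/bit
  a = 615 − 195 × 2 = 225 ms
Then RT(8) = 225 + 195 × log₂ 8 = 225 + 195 × 3 ≈ 810.000 ms.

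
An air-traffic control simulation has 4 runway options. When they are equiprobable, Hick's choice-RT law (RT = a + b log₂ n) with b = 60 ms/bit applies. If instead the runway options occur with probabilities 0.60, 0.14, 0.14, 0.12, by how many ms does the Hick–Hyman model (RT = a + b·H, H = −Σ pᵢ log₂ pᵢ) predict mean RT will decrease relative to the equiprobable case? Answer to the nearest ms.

24 ms

Equiprobable entropy H₀ = log₂ 4 = 2.0000 bits.
Skewed entropy H = −Σ pᵢ log₂ pᵢ = 1.6035 bits.
ΔRT = b·(H₀ − H) = 60 × 0.3965 = 23.79 ms.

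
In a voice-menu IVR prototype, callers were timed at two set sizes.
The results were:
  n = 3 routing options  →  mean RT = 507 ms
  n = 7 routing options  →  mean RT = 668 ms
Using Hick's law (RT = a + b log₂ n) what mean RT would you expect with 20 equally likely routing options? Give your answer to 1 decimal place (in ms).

RT is linear in log₂ n, so two points fix the line:
  b = (668 − 507) / (log₂ 7 − log₂ 3) = 161 / (2.8074 − 1.5850) = 131.709 ms/bit
  a = 507 − 131.709 × 1.5850 = 298.246 ms
Then RT(20) = 298.246 + 131.709 × log₂ 20 = 298.246 + 131.709 × 4.3219 ≈ 867.483 ms.

867.5 ms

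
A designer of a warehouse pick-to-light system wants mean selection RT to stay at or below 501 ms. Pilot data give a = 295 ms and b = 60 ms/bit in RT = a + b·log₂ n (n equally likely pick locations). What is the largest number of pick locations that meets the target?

Information budget: (501 − 295)/60 = 3.4333 bits, so n ≤ 2^3.4333 = 10.803 → at most 10.

10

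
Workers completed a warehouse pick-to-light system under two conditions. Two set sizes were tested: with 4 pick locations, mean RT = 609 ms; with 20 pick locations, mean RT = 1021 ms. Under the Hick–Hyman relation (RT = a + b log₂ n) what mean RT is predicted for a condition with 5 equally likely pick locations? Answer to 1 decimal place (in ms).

666.1 ms

RT is linear in log₂ n, so two points fix the line:
  b = (1021 − 609) / (log₂ 20 − log₂ 4) = 412 / (4.3219 − 2) = 177.439 ms/bit
  a = 609 − 177.439 × 2 = 254.123 ms
Then RT(5) = 254.123 + 177.439 × log₂ 5 = 254.123 + 177.439 × 2.3219 ≈ 666.123 ms.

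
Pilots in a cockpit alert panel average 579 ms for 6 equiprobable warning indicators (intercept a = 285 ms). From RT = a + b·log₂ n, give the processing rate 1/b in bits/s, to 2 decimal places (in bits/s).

8.79 bits/s

b = (579 − 285)/log₂ 6 = 294/2.5850 = 113.735 ms per bit = 0.11373 s/bit; the reciprocal is 8.792 bits/s.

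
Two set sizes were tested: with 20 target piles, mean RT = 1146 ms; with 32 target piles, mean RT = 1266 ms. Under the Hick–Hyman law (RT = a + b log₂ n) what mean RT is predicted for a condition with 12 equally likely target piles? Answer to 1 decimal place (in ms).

1015.6 ms

With log₂ n on the abscissa the relation is linear; from the two conditions:
  b = (1266 − 1146) / (log₂ 32 − log₂ 20) = 120 / (5 − 4.3219) = 176.972 ms/bit
  a = 1146 − 176.972 × 4.3219 = 381.138 ms
Then RT(12) = 381.138 + 176.972 × log₂ 12 = 381.138 + 176.972 × 3.5850 ≈ 1015.577 ms.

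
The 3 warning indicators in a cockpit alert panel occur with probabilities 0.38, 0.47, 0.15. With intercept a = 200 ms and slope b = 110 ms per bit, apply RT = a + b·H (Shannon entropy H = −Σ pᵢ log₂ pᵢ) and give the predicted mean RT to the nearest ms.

360 ms

Entropy contributions −pᵢ log₂ pᵢ: 0.5305, 0.5120, 0.4105; sum H = 1.4530 bits.
RT = a + bH = 200 + 110·1.4530 = 359.82 ms.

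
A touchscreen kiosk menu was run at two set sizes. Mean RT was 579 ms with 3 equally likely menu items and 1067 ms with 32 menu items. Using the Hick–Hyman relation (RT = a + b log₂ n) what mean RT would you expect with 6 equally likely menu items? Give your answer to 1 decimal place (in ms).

With log₂ n on the abscissa the relation is linear; from the two conditions:
  b = (1067 − 579) / (log₂ 32 − log₂ 3) = 488 / (5 − 1.5850) = 142.897 ms/bit
  a = 579 − 142.897 × 1.5850 = 352.513 ms
Then RT(6) = 352.513 + 142.897 × log₂ 6 = 352.513 + 142.897 × 2.5850 ≈ 721.897 ms.

721.9 ms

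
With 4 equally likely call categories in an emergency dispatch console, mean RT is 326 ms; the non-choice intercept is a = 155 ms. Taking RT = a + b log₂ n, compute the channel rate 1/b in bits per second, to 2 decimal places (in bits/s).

11.70 bits/s

b = (326 − 155)/log₂ 4 = 171/2 = 85.500 ms per bit = 0.08550 s/bit; the reciprocal is 11.696 bits/s.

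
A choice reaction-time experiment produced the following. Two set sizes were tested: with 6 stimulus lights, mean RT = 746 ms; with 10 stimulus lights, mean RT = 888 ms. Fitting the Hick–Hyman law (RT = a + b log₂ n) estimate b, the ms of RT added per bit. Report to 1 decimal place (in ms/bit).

192.7 ms/bit

The slope on a log₂ axis is (888 − 746) / (3.3219 − 2.5850) = 192.682 ms/bit.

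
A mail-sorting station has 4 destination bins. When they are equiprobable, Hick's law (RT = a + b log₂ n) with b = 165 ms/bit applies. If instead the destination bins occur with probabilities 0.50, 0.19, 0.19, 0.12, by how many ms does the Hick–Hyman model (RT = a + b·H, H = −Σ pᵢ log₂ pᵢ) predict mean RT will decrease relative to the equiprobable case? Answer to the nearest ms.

37 ms

Equiprobable entropy H₀ = log₂ 4 = 2.0000 bits.
Skewed entropy H = −Σ pᵢ log₂ pᵢ = 1.7775 bits.
ΔRT = b·(H₀ − H) = 165 × 0.2225 = 36.71 ms.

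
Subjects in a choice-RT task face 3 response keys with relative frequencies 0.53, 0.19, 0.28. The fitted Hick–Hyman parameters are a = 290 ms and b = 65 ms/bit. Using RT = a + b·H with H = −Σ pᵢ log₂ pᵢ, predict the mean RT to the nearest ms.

Entropy contributions −pᵢ log₂ pᵢ: 0.4854, 0.4552, 0.5142; sum H = 1.4549 bits.
RT = a + bH = 290 + 65·1.4549 = 384.57 ms.

385 ms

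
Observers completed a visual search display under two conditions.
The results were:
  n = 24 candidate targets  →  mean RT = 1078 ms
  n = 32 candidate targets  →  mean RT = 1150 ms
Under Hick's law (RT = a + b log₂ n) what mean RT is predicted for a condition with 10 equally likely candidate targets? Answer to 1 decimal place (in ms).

With log₂ n on the abscissa the relation is linear; from the two conditions:
  b = (1150 − 1078) / (log₂ 32 − log₂ 24) = 72 / (5 − 4.5850) = 173.478 ms/bit
  a = 1078 − 173.478 × 4.5850 = 282.608 ms
Then RT(10) = 282.608 + 173.478 × log₂ 10 = 282.608 + 173.478 × 3.3219 ≈ 858.891 ms.

858.9 ms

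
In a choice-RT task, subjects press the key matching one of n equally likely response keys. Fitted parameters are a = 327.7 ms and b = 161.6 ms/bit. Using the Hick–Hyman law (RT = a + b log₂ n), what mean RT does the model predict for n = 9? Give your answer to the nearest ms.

840 ms

log₂(9) = 3.1699 bits, so RT = 327.7 + 161.6 × 3.1699 ≈ 839.960 ms.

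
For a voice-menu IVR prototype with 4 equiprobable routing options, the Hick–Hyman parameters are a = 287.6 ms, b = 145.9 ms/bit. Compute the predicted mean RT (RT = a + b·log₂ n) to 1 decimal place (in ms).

579.4 ms

log₂(4) = 2 bits, so RT = 287.6 + 145.9 × 2 ≈ 579.400 ms.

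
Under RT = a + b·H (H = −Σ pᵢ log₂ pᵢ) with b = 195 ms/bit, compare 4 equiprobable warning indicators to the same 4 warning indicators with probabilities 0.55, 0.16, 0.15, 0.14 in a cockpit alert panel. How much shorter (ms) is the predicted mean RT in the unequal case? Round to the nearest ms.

Equiprobable entropy H₀ = log₂ 4 = 2.0000 bits.
Skewed entropy H = −Σ pᵢ log₂ pᵢ = 1.7050 bits.
ΔRT = b·(H₀ − H) = 195 × 0.2950 = 57.52 ms.

58 ms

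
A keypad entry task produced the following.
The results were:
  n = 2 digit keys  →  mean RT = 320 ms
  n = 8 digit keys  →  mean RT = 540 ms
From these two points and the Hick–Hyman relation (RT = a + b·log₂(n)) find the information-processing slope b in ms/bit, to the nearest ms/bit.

110 ms/bit

The slope on a log₂ axis is (540 − 320) / (3 − 1) = 110 ms/bit.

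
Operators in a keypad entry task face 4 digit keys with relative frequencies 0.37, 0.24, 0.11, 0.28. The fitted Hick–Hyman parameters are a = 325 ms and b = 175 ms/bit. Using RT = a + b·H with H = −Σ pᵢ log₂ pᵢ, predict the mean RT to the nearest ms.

656 ms

H = 0.37·log₂(1/0.37) + 0.24·log₂(1/0.24) + 0.11·log₂(1/0.11) + 0.28·log₂(1/0.28) = 1.8894 bits.
RT = 325 + 175 × 1.8894 = 655.64 ms.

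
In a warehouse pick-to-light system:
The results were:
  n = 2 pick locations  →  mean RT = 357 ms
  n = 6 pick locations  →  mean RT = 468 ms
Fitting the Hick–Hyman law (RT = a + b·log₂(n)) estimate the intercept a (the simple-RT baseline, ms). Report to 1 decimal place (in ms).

b = (RT₂ − RT₁)/(log₂ n₂ − log₂ n₁) = (468 − 357)/(2.5850 − 1) = 70.033 ms/bit.
a = RT₁ − b·log₂ n₁ = 357 − 70.033 × 1 = 286.967 ms.

287.0 ms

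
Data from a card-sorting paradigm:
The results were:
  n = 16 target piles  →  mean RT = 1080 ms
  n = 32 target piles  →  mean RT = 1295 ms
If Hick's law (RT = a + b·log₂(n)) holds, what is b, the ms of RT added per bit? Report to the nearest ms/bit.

215 ms/bit

b = (RT₂ − RT₁)/(log₂ n₂ − log₂ n₁) = (1295 − 1080)/(5 − 4) = 215 ms/bit.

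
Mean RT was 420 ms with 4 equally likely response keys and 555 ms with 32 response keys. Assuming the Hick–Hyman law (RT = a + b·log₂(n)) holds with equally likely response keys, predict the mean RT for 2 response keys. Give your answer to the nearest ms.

375 ms

RT is linear in log₂ n, so two points fix the line:
  b = (555 − 420) / (log₂ 32 − log₂ 4) = 135 / (5 − 2) = 45 ms/bit
  a = 420 − 45 × 2 = 330 ms
Then RT(2) = 330 + 45 × log₂ 2 = 330 + 45 × 1 ≈ 375.000 ms.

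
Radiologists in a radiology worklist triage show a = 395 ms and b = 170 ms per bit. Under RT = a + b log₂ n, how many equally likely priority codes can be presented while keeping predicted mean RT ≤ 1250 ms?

Information budget: (1250 − 395)/170 = 5.0294 bits, so n ≤ 2^5.0294 = 32.659 → at most 32.

32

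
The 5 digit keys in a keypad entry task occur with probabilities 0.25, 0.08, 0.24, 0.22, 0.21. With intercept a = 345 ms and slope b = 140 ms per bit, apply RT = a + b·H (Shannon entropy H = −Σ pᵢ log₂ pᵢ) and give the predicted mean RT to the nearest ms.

658 ms

H = 0.25·log₂(1/0.25) + 0.08·log₂(1/0.08) + 0.24·log₂(1/0.24) + 0.22·log₂(1/0.22) + 0.21·log₂(1/0.21) = 2.2390 bits.
RT = 345 + 140 × 2.2390 = 658.47 ms.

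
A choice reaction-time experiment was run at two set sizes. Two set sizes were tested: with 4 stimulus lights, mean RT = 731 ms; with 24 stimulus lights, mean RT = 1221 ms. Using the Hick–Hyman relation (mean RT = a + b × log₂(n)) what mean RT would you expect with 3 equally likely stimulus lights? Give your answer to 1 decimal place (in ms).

652.3 ms

Fit slope and intercept:
  b = (1221 − 731) / (log₂ 24 − log₂ 4) = 490 / (4.5850 − 2) = 189.558 ms/bit
  a = 731 − 189.558 × 2 = 351.884 ms
Then RT(3) = 351.884 + 189.558 × log₂ 3 = 351.884 + 189.558 × 1.5850 ≈ 652.326 ms.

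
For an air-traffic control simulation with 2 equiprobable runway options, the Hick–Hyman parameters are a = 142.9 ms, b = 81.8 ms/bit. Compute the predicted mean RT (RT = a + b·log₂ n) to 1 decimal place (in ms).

224.7 ms

log₂(2) = 1 bits, so RT = 142.9 + 81.8 × 1 ≈ 224.700 ms.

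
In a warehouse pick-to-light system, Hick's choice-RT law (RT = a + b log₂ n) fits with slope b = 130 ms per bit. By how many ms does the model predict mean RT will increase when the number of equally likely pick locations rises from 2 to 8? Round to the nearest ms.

260 ms

ΔRT = (a + b log₂ n₂) − (a + b log₂ n₁) = b·(log₂ n₂ − log₂ n₁).
log₂(8) − log₂(2) = log₂(8/2) = log₂(4) = 2.
ΔRT = 130 × 2.0000 = 260.000 ms.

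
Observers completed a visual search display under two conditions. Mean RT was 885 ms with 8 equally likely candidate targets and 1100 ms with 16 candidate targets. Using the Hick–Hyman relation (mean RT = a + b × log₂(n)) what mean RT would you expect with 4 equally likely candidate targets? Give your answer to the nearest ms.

670 ms

Solve the two-equation system in a and b:
  b = (1100 − 885) / (log₂ 16 − log₂ 8) = 215 / (4 − 3) = 215 ms/bit
  a = 885 − 215 × 3 = 240 ms
Then RT(4) = 240 + 215 × log₂ 4 = 240 + 215 × 2 ≈ 670.000 ms.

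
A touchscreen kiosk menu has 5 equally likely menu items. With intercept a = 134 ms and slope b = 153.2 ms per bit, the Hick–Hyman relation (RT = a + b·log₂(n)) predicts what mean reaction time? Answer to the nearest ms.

log₂(5) = 2.3219 bits, so RT = 134 + 153.2 × 2.3219 ≈ 489.719 ms.

490 ms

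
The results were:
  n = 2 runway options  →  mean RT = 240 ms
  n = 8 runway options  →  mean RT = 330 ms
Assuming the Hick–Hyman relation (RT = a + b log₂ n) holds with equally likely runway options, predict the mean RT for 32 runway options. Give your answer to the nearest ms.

With log₂ n on the abscissa the relation is linear; from the two conditions:
  b = (330 − 240) / (log₂ 8 − log₂ 2) = 90 / (3 − 1) = 45 ms/bit
  a = 240 − 45 × 1 = 195 ms
Then RT(32) = 195 + 45 × log₂ 32 = 195 + 45 × 5 ≈ 420.000 ms.

420 ms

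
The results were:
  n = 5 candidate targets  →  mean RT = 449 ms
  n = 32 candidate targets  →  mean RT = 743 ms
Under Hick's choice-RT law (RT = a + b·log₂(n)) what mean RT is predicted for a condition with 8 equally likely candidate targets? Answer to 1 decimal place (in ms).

Solve the two-equation system in a and b:
  b = (743 − 449) / (log₂ 32 − log₂ 5) = 294 / (5 − 2.3219) = 109.780 ms/bit
  a = 449 − 109.780 × 2.3219 = 194.098 ms
Then RT(8) = 194.098 + 109.780 × log₂ 8 = 194.098 + 109.780 × 3 ≈ 523.439 ms.

523.4 ms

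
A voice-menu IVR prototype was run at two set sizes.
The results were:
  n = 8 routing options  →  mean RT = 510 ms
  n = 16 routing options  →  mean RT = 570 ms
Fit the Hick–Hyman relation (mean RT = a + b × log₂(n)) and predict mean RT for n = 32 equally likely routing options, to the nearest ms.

630 ms

With log₂ n on the abscissa the relation is linear; from the two conditions:
  b = (570 − 510) / (log₂ 16 − log₂ 8) = 60 / (4 − 3) = 60 ms/bit
  a = 510 − 60 × 3 = 330 ms
Then RT(32) = 330 + 60 × log₂ 32 = 330 + 60 × 5 ≈ 630.000 ms.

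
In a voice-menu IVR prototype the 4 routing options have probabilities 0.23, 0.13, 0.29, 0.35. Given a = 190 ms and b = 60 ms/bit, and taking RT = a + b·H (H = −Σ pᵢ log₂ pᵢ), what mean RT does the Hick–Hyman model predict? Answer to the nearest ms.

H = 0.23·log₂(1/0.23) + 0.13·log₂(1/0.13) + 0.29·log₂(1/0.29) + 0.35·log₂(1/0.35) = 1.9183 bits.
RT = 190 + 60 × 1.9183 = 305.10 ms.

305 ms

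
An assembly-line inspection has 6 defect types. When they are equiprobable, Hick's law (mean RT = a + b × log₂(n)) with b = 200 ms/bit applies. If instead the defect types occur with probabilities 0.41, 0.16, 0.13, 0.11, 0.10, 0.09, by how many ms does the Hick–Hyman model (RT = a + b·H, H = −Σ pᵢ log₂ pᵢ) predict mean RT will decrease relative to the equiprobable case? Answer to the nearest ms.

51 ms

Equiprobable entropy H₀ = log₂ 6 = 2.5850 bits.
Skewed entropy H = −Σ pᵢ log₂ pᵢ = 2.3282 bits.
ΔRT = b·(H₀ − H) = 200 × 0.2568 = 51.36 ms.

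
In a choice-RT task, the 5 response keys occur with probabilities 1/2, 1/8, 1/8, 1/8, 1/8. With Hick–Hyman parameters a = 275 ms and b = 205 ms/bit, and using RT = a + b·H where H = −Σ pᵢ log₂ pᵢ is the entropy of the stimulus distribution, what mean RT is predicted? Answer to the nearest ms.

685 ms

H = −Σ pᵢ log₂ pᵢ = 0.5·1 + 0.125·3 + 0.125·3 + 0.125·3 + 0.125·3 = 2.000 bits.
RT = 275 + 205 × 2.000 = 685.00 ms.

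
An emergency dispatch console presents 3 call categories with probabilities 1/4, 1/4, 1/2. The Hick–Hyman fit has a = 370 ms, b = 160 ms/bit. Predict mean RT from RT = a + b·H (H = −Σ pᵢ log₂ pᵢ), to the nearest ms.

610 ms

Each term −pᵢ log₂ pᵢ: 0.25·2 + 0.25·2 + 0.5·1; summed, H = 1.500 bits.
Mean RT = a + bH = 370 + 160·1.500 = 610.00 ms.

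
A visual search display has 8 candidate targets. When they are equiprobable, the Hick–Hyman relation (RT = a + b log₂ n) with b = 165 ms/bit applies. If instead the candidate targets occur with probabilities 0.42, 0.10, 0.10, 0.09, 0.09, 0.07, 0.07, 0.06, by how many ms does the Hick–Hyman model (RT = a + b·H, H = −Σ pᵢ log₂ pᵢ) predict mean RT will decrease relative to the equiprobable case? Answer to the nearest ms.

Equiprobable entropy H₀ = log₂ 8 = 3.0000 bits.
Skewed entropy H = −Σ pᵢ log₂ pᵢ = 2.5960 bits.
ΔRT = b·(H₀ − H) = 165 × 0.4040 = 66.66 ms.

67 ms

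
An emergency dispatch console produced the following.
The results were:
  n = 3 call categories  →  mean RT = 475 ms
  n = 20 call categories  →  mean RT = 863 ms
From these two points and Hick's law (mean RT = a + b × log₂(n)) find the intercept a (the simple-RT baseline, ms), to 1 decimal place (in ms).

The slope on a log₂ axis is (863 − 475) / (4.3219 − 1.5850) = 141.763 ms/bit.
a = RT₁ − b·log₂ n₁ = 475 − 141.763 × 1.5850 = 250.311 ms.

250.3 ms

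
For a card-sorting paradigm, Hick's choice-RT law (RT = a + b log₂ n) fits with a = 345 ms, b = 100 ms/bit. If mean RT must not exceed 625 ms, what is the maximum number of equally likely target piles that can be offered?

100·log₂ n ≤ 625 − 345 = 280, giving log₂ n ≤ 2.8000 and n ≤ 6.964. The largest whole number is 6.

6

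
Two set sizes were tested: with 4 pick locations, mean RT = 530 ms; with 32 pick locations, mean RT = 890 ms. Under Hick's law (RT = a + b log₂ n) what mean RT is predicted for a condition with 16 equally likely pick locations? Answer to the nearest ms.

RT is linear in log₂ n, so two points fix the line:
  b = (890 − 530) / (log₂ 32 − log₂ 4) = 360 / (5 − 2) = 120 ms/bit
  a = 530 − 120 × 2 = 290 ms
Then RT(16) = 290 + 120 × log₂ 16 = 290 + 120 × 4 ≈ 770.000 ms.

770 ms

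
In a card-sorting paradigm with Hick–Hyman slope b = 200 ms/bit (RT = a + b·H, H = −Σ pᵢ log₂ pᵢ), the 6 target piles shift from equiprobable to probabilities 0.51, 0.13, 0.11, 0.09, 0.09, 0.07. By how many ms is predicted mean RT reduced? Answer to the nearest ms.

The RT saving is b·ΔH. Equiprobable H₀ = log₂(6) = 2.5850 bits; with the given probabilities H = 2.1222 bits.
b·(H₀ − H) = 200 × (2.5850 − 2.1222) = 92.55 ms.

93 ms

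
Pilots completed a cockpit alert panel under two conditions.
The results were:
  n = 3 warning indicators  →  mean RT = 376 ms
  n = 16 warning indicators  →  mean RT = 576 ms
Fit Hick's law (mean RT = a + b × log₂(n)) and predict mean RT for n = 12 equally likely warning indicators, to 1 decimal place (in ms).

541.6 ms

With log₂ n on the abscissa the relation is linear; from the two conditions:
  b = (576 − 376) / (log₂ 16 − log₂ 3) = 200 / (4 − 1.5850) = 82.814 ms/bit
  a = 376 − 82.814 × 1.5850 = 244.742 ms
Then RT(12) = 244.742 + 82.814 × log₂ 12 = 244.742 + 82.814 × 3.5850 ≈ 541.629 ms.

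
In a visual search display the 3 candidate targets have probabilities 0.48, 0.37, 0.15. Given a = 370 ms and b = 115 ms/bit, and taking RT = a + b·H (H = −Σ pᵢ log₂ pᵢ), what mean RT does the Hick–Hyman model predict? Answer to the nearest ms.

Entropy contributions −pᵢ log₂ pᵢ: 0.5083, 0.5307, 0.4105; sum H = 1.4495 bits.
RT = a + bH = 370 + 115·1.4495 = 536.70 ms.

537 ms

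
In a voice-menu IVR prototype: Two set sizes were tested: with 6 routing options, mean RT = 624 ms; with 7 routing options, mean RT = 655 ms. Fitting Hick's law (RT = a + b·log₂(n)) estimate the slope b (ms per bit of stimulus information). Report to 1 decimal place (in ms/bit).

b = (RT₂ − RT₁)/(log₂ n₂ − log₂ n₁) = (655 − 624)/(2.8074 − 2.5850) = 139.393 ms/bit.

139.4 ms/bit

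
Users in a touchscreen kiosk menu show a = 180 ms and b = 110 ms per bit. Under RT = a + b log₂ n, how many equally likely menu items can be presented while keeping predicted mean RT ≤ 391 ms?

Set 180 + 110·log₂ n ≤ 391 → log₂ n ≤ (391 − 180)/110 = 1.9182.
So n ≤ 2^1.9182 = 3.779; the largest integer n is 3.

3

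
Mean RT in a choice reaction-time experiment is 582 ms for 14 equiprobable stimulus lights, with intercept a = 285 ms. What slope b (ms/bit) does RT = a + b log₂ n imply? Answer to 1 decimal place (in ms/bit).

log₂(14) = 3.8074 bits.
b = (RT − a)/log₂ n = (582 − 285) / 3.8074 = 78.007 ms/bit.

78.0 ms/bit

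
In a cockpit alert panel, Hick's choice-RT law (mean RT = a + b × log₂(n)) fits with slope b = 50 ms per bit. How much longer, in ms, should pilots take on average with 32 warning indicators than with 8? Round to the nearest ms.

Only the slope matters, since a is common to both: ΔRT = b·log₂(n₂/n₁).
log₂(32) − log₂(8) = log₂(32/8) = log₂(4) = 2.
ΔRT = 50 × 2.0000 = 100.000 ms.

100 ms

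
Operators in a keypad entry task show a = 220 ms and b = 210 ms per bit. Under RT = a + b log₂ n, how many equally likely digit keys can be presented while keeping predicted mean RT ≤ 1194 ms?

24

Set 220 + 210·log₂ n ≤ 1194 → log₂ n ≤ (1194 − 220)/210 = 4.6381.
So n ≤ 2^4.6381 = 24.900; the largest integer n is 24.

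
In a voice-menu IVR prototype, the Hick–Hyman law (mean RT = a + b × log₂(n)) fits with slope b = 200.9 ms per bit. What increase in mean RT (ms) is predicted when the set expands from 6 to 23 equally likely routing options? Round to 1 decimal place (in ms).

389.5 ms

The intercept a cancels: ΔRT = b·(log₂ n₂ − log₂ n₁) = b·log₂(n₂/n₁).
log₂(23) − log₂(6) = 4.5236 − 2.5850 = 1.9386.
ΔRT = 200.9 × 1.9386 = 389.465 ms.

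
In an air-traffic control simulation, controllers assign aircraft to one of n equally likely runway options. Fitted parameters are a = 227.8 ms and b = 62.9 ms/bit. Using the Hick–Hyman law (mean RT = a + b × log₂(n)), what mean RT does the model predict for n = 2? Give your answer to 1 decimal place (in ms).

290.7 ms

log₂(2) = 1 bits, so RT = 227.8 + 62.9 × 1 ≈ 290.700 ms.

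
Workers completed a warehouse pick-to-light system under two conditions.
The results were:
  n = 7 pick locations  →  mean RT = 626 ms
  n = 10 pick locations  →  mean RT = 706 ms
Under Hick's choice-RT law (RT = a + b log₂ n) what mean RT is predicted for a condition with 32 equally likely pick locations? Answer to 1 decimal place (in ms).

RT is linear in log₂ n, so two points fix the line:
  b = (706 − 626) / (log₂ 10 − log₂ 7) = 80 / (3.3219 − 2.8074) = 155.469 ms/bit
  a = 626 − 155.469 × 2.8074 = 189.544 ms
Then RT(32) = 189.544 + 155.469 × log₂ 32 = 189.544 + 155.469 × 5 ≈ 966.888 ms.

966.9 ms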